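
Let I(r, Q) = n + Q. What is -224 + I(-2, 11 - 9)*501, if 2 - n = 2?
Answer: 778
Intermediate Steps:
n = 0 (n = 2 - 1*2 = 2 - 2 = 0)
I(r, Q) = Q (I(r, Q) = 0 + Q = Q)
-224 + I(-2, 11 - 9)*501 = -224 + (11 - 9)*501 = -224 + 2*501 = -224 + 1002 = 778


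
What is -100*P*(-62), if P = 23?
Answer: 142600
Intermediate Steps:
-100*P*(-62) = -100*23*(-62) = -2300*(-62) = 142600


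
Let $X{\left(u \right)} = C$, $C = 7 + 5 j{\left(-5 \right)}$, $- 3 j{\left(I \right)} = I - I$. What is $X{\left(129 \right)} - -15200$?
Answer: $15207$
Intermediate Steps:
$j{\left(I \right)} = 0$ ($j{\left(I \right)} = - \frac{I - I}{3} = \left(- \frac{1}{3}\right) 0 = 0$)
$C = 7$ ($C = 7 + 5 \cdot 0 = 7 + 0 = 7$)
$X{\left(u \right)} = 7$
$X{\left(129 \right)} - -15200 = 7 - -15200 = 7 + 15200 = 15207$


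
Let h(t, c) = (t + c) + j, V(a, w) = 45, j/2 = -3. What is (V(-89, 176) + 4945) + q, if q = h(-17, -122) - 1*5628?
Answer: -783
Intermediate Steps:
j = -6 (j = 2*(-3) = -6)
h(t, c) = -6 + c + t (h(t, c) = (t + c) - 6 = (c + t) - 6 = -6 + c + t)
q = -5773 (q = (-6 - 122 - 17) - 1*5628 = -145 - 5628 = -5773)
(V(-89, 176) + 4945) + q = (45 + 4945) - 5773 = 4990 - 5773 = -783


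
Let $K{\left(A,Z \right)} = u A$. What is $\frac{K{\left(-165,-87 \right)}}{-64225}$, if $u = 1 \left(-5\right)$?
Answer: $- \frac{33}{2569} \approx -0.012845$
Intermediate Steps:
$u = -5$
$K{\left(A,Z \right)} = - 5 A$
$\frac{K{\left(-165,-87 \right)}}{-64225} = \frac{\left(-5\right) \left(-165\right)}{-64225} = 825 \left(- \frac{1}{64225}\right) = - \frac{33}{2569}$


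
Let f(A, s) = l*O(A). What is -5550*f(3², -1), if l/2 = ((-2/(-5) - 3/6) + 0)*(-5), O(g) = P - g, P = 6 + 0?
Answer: 16650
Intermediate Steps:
P = 6
O(g) = 6 - g
l = 1 (l = 2*(((-2/(-5) - 3/6) + 0)*(-5)) = 2*(((-2*(-⅕) - 3*⅙) + 0)*(-5)) = 2*(((⅖ - ½) + 0)*(-5)) = 2*((-⅒ + 0)*(-5)) = 2*(-⅒*(-5)) = 2*(½) = 1)
f(A, s) = 6 - A (f(A, s) = 1*(6 - A) = 6 - A)
-5550*f(3², -1) = -5550*(6 - 1*3²) = -5550*(6 - 1*9) = -5550*(6 - 9) = -5550*(-3) = 16650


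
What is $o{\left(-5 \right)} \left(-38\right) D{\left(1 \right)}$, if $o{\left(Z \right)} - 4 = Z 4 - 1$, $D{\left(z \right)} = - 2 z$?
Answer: $-1292$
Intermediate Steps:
$o{\left(Z \right)} = 3 + 4 Z$ ($o{\left(Z \right)} = 4 + \left(Z 4 - 1\right) = 4 + \left(4 Z - 1\right) = 4 + \left(-1 + 4 Z\right) = 3 + 4 Z$)
$o{\left(-5 \right)} \left(-38\right) D{\left(1 \right)} = \left(3 + 4 \left(-5\right)\right) \left(-38\right) \left(\left(-2\right) 1\right) = \left(3 - 20\right) \left(-38\right) \left(-2\right) = \left(-17\right) \left(-38\right) \left(-2\right) = 646 \left(-2\right) = -1292$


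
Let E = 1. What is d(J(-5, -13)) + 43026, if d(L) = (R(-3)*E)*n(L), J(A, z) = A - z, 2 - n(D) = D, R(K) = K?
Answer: 43044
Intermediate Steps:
n(D) = 2 - D
d(L) = -6 + 3*L (d(L) = (-3*1)*(2 - L) = -3*(2 - L) = -6 + 3*L)
d(J(-5, -13)) + 43026 = (-6 + 3*(-5 - 1*(-13))) + 43026 = (-6 + 3*(-5 + 13)) + 43026 = (-6 + 3*8) + 43026 = (-6 + 24) + 43026 = 18 + 43026 = 43044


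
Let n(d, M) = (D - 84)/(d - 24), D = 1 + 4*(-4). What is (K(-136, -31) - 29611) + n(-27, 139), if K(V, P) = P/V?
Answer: -4026801/136 ≈ -29609.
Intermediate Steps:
D = -15 (D = 1 - 16 = -15)
n(d, M) = -99/(-24 + d) (n(d, M) = (-15 - 84)/(d - 24) = -99/(-24 + d))
(K(-136, -31) - 29611) + n(-27, 139) = (-31/(-136) - 29611) - 99/(-24 - 27) = (-31*(-1/136) - 29611) - 99/(-51) = (31/136 - 29611) - 99*(-1/51) = -4027065/136 + 33/17 = -4026801/136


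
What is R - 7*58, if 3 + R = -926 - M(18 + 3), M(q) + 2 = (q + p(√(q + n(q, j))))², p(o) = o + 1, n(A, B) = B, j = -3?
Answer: -1835 - 132*√2 ≈ -2021.7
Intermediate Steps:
p(o) = 1 + o
M(q) = -2 + (1 + q + √(-3 + q))² (M(q) = -2 + (q + (1 + √(q - 3)))² = -2 + (q + (1 + √(-3 + q)))² = -2 + (1 + q + √(-3 + q))²)
R = -927 - (22 + 3*√2)² (R = -3 + (-926 - (-2 + (1 + (18 + 3) + √(-3 + (18 + 3)))²)) = -3 + (-926 - (-2 + (1 + 21 + √(-3 + 21))²)) = -3 + (-926 - (-2 + (1 + 21 + √18)²)) = -3 + (-926 - (-2 + (1 + 21 + 3*√2)²)) = -3 + (-926 - (-2 + (22 + 3*√2)²)) = -3 + (-926 + (2 - (22 + 3*√2)²)) = -3 + (-924 - (22 + 3*√2)²) = -927 - (22 + 3*√2)² ≈ -1615.7)
R - 7*58 = (-1429 - 132*√2) - 7*58 = (-1429 - 132*√2) - 1*406 = (-1429 - 132*√2) - 406 = -1835 - 132*√2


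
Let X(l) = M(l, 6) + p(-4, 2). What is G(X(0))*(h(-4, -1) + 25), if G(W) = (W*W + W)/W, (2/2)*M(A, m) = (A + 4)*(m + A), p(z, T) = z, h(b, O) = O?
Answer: 504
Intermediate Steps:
M(A, m) = (4 + A)*(A + m) (M(A, m) = (A + 4)*(m + A) = (4 + A)*(A + m))
X(l) = 20 + l² + 10*l (X(l) = (l² + 4*l + 4*6 + l*6) - 4 = (l² + 4*l + 24 + 6*l) - 4 = (24 + l² + 10*l) - 4 = 20 + l² + 10*l)
G(W) = (W + W²)/W (G(W) = (W² + W)/W = (W + W²)/W)
G(X(0))*(h(-4, -1) + 25) = (1 + (20 + 0² + 10*0))*(-1 + 25) = (1 + (20 + 0 + 0))*24 = (1 + 20)*24 = 21*24 = 504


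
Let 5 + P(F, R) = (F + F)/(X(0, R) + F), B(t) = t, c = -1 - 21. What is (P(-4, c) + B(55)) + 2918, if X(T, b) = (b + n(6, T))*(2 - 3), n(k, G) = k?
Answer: 8902/3 ≈ 2967.3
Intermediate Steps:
c = -22
X(T, b) = -6 - b (X(T, b) = (b + 6)*(2 - 3) = (6 + b)*(-1) = -6 - b)
P(F, R) = -5 + 2*F/(-6 + F - R) (P(F, R) = -5 + (F + F)/((-6 - R) + F) = -5 + (2*F)/(-6 + F - R) = -5 + 2*F/(-6 + F - R))
(P(-4, c) + B(55)) + 2918 = ((-30 - 5*(-22) + 3*(-4))/(6 - 22 - 1*(-4)) + 55) + 2918 = ((-30 + 110 - 12)/(6 - 22 + 4) + 55) + 2918 = (68/(-12) + 55) + 2918 = (-1/12*68 + 55) + 2918 = (-17/3 + 55) + 2918 = 148/3 + 2918 = 8902/3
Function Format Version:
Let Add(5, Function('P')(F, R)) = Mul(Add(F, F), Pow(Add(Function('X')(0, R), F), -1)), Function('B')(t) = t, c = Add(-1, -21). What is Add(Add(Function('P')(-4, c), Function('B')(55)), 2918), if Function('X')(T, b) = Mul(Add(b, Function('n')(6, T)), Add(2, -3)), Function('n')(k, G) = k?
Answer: Rational(8902, 3) ≈ 2967.3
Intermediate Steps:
c = -22
Function('X')(T, b) = Add(-6, Mul(-1, b)) (Function('X')(T, b) = Mul(Add(b, 6), Add(2, -3)) = Mul(Add(6, b), -1) = Add(-6, Mul(-1, b)))
Function('P')(F, R) = Add(-5, Mul(2, F, Pow(Add(-6, F, Mul(-1, R)), -1))) (Function('P')(F, R) = Add(-5, Mul(Add(F, F), Pow(Add(Add(-6, Mul(-1, R)), F), -1))) = Add(-5, Mul(Mul(2, F), Pow(Add(-6, F, Mul(-1, R)), -1))) = Add(-5, Mul(2, F, Pow(Add(-6, F, Mul(-1, R)), -1))))
Add(Add(Function('P')(-4, c), Function('B')(55)), 2918) = Add(Add(Mul(Pow(Add(6, -22, Mul(-1, -4)), -1), Add(-30, Mul(-5, -22), Mul(3, -4))), 55), 2918) = Add(Add(Mul(Pow(Add(6, -22, 4), -1), Add(-30, 110, -12)), 55), 2918) = Add(Add(Mul(Pow(-12, -1), 68), 55), 2918) = Add(Add(Mul(Rational(-1, 12), 68), 55), 2918) = Add(Add(Rational(-17, 3), 55), 2918) = Add(Rational(148, 3), 2918) = Rational(8902, 3)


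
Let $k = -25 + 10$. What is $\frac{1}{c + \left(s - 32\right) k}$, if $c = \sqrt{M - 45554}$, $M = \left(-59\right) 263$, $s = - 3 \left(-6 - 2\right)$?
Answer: $\frac{40}{25157} - \frac{i \sqrt{61071}}{75471} \approx 0.00159 - 0.0032744 i$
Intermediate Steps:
$k = -15$
$s = 24$ ($s = \left(-3\right) \left(-8\right) = 24$)
$M = -15517$
$c = i \sqrt{61071}$ ($c = \sqrt{-15517 - 45554} = \sqrt{-61071} = i \sqrt{61071} \approx 247.13 i$)
$\frac{1}{c + \left(s - 32\right) k} = \frac{1}{i \sqrt{61071} + \left(24 - 32\right) \left(-15\right)} = \frac{1}{i \sqrt{61071} - -120} = \frac{1}{i \sqrt{61071} + 120} = \frac{1}{120 + i \sqrt{61071}}$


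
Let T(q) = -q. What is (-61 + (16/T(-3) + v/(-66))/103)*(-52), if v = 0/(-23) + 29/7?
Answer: 75408086/23793 ≈ 3169.3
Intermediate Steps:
v = 29/7 (v = 0*(-1/23) + 29*(1/7) = 0 + 29/7 = 29/7 ≈ 4.1429)
(-61 + (16/T(-3) + v/(-66))/103)*(-52) = (-61 + (16/((-1*(-3))) + (29/7)/(-66))/103)*(-52) = (-61 + (16/3 + (29/7)*(-1/66))*(1/103))*(-52) = (-61 + (16*(1/3) - 29/462)*(1/103))*(-52) = (-61 + (16/3 - 29/462)*(1/103))*(-52) = (-61 + (2435/462)*(1/103))*(-52) = (-61 + 2435/47586)*(-52) = -2900311/47586*(-52) = 75408086/23793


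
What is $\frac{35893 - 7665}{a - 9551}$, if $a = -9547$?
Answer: $- \frac{14114}{9549} \approx -1.4781$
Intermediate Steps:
$\frac{35893 - 7665}{a - 9551} = \frac{35893 - 7665}{-9547 - 9551} = \frac{28228}{-19098} = 28228 \left(- \frac{1}{19098}\right) = - \frac{14114}{9549}$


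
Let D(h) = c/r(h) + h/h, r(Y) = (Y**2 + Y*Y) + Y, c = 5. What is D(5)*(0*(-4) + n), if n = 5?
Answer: 60/11 ≈ 5.4545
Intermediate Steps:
r(Y) = Y + 2*Y**2 (r(Y) = (Y**2 + Y**2) + Y = 2*Y**2 + Y = Y + 2*Y**2)
D(h) = 1 + 5/(h*(1 + 2*h)) (D(h) = 5/((h*(1 + 2*h))) + h/h = 5*(1/(h*(1 + 2*h))) + 1 = 5/(h*(1 + 2*h)) + 1 = 1 + 5/(h*(1 + 2*h)))
D(5)*(0*(-4) + n) = ((5 + 5*(1 + 2*5))/(5*(1 + 2*5)))*(0*(-4) + 5) = ((5 + 5*(1 + 10))/(5*(1 + 10)))*(0 + 5) = ((1/5)*(5 + 5*11)/11)*5 = ((1/5)*(1/11)*(5 + 55))*5 = ((1/5)*(1/11)*60)*5 = (12/11)*5 = 60/11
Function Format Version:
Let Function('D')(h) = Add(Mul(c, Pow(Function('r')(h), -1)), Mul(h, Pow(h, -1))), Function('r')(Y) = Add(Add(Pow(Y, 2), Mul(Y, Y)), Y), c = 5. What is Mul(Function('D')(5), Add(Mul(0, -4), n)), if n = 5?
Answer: Rational(60, 11) ≈ 5.4545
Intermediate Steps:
Function('r')(Y) = Add(Y, Mul(2, Pow(Y, 2))) (Function('r')(Y) = Add(Add(Pow(Y, 2), Pow(Y, 2)), Y) = Add(Mul(2, Pow(Y, 2)), Y) = Add(Y, Mul(2, Pow(Y, 2))))
Function('D')(h) = Add(1, Mul(5, Pow(h, -1), Pow(Add(1, Mul(2, h)), -1))) (Function('D')(h) = Add(Mul(5, Pow(Mul(h, Add(1, Mul(2, h))), -1)), Mul(h, Pow(h, -1))) = Add(Mul(5, Mul(Pow(h, -1), Pow(Add(1, Mul(2, h)), -1))), 1) = Add(Mul(5, Pow(h, -1), Pow(Add(1, Mul(2, h)), -1)), 1) = Add(1, Mul(5, Pow(h, -1), Pow(Add(1, Mul(2, h)), -1))))
Mul(Function('D')(5), Add(Mul(0, -4), n)) = Mul(Mul(Pow(5, -1), Pow(Add(1, Mul(2, 5)), -1), Add(5, Mul(5, Add(1, Mul(2, 5))))), Add(Mul(0, -4), 5)) = Mul(Mul(Rational(1, 5), Pow(Add(1, 10), -1), Add(5, Mul(5, Add(1, 10)))), Add(0, 5)) = Mul(Mul(Rational(1, 5), Pow(11, -1), Add(5, Mul(5, 11))), 5) = Mul(Mul(Rational(1, 5), Rational(1, 11), Add(5, 55)), 5) = Mul(Mul(Rational(1, 5), Rational(1, 11), 60), 5) = Mul(Rational(12, 11), 5) = Rational(60, 11)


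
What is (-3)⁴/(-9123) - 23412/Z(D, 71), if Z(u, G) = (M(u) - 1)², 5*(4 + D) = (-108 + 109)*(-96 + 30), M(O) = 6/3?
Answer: -71195919/3041 ≈ -23412.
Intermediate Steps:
M(O) = 2 (M(O) = 6*(⅓) = 2)
D = -86/5 (D = -4 + ((-108 + 109)*(-96 + 30))/5 = -4 + (1*(-66))/5 = -4 + (⅕)*(-66) = -4 - 66/5 = -86/5 ≈ -17.200)
Z(u, G) = 1 (Z(u, G) = (2 - 1)² = 1² = 1)
(-3)⁴/(-9123) - 23412/Z(D, 71) = (-3)⁴/(-9123) - 23412/1 = 81*(-1/9123) - 23412*1 = -27/3041 - 23412 = -71195919/3041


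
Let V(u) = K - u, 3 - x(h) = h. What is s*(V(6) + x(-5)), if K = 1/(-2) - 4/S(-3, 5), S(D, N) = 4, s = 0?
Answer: 0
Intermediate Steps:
x(h) = 3 - h
K = -3/2 (K = 1/(-2) - 4/4 = 1*(-1/2) - 4*1/4 = -1/2 - 1 = -3/2 ≈ -1.5000)
V(u) = -3/2 - u
s*(V(6) + x(-5)) = 0*((-3/2 - 1*6) + (3 - 1*(-5))) = 0*((-3/2 - 6) + (3 + 5)) = 0*(-15/2 + 8) = 0*(1/2) = 0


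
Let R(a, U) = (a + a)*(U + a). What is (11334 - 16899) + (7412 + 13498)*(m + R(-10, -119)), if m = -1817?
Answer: 15948765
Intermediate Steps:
R(a, U) = 2*a*(U + a) (R(a, U) = (2*a)*(U + a) = 2*a*(U + a))
(11334 - 16899) + (7412 + 13498)*(m + R(-10, -119)) = (11334 - 16899) + (7412 + 13498)*(-1817 + 2*(-10)*(-119 - 10)) = -5565 + 20910*(-1817 + 2*(-10)*(-129)) = -5565 + 20910*(-1817 + 2580) = -5565 + 20910*763 = -5565 + 15954330 = 15948765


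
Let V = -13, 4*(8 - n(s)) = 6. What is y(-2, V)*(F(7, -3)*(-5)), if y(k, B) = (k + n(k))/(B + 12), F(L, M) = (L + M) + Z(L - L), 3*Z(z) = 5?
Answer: 255/2 ≈ 127.50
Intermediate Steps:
n(s) = 13/2 (n(s) = 8 - ¼*6 = 8 - 3/2 = 13/2)
Z(z) = 5/3 (Z(z) = (⅓)*5 = 5/3)
F(L, M) = 5/3 + L + M (F(L, M) = (L + M) + 5/3 = 5/3 + L + M)
y(k, B) = (13/2 + k)/(12 + B) (y(k, B) = (k + 13/2)/(B + 12) = (13/2 + k)/(12 + B))
y(-2, V)*(F(7, -3)*(-5)) = ((13/2 - 2)/(12 - 13))*((5/3 + 7 - 3)*(-5)) = ((9/2)/(-1))*((17/3)*(-5)) = -1*9/2*(-85/3) = -9/2*(-85/3) = 255/2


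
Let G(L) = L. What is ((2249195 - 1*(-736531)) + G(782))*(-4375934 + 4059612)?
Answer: -944698183576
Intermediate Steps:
((2249195 - 1*(-736531)) + G(782))*(-4375934 + 4059612) = ((2249195 - 1*(-736531)) + 782)*(-4375934 + 4059612) = ((2249195 + 736531) + 782)*(-316322) = (2985726 + 782)*(-316322) = 2986508*(-316322) = -944698183576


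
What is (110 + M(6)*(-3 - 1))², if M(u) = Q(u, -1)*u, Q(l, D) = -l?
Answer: 64516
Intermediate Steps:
M(u) = -u² (M(u) = (-u)*u = -u²)
(110 + M(6)*(-3 - 1))² = (110 + (-1*6²)*(-3 - 1))² = (110 - 1*36*(-4))² = (110 - 36*(-4))² = (110 + 144)² = 254² = 64516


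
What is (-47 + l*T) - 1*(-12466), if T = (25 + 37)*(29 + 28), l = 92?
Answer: 337547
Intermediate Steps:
T = 3534 (T = 62*57 = 3534)
(-47 + l*T) - 1*(-12466) = (-47 + 92*3534) - 1*(-12466) = (-47 + 325128) + 12466 = 325081 + 12466 = 337547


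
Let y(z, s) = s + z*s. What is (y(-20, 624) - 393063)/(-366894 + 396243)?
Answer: -14997/1087 ≈ -13.797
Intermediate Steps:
y(z, s) = s + s*z
(y(-20, 624) - 393063)/(-366894 + 396243) = (624*(1 - 20) - 393063)/(-366894 + 396243) = (624*(-19) - 393063)/29349 = (-11856 - 393063)*(1/29349) = -404919*1/29349 = -14997/1087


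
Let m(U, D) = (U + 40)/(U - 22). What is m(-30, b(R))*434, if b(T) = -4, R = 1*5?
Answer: -1085/13 ≈ -83.462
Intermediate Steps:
R = 5
m(U, D) = (40 + U)/(-22 + U)
m(-30, b(R))*434 = ((40 - 30)/(-22 - 30))*434 = (10/(-52))*434 = -1/52*10*434 = -5/26*434 = -1085/13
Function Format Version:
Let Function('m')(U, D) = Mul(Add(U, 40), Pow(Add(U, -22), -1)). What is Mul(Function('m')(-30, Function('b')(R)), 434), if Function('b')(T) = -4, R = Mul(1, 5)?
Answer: Rational(-1085, 13) ≈ -83.462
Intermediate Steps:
R = 5
Function('m')(U, D) = Mul(Pow(Add(-22, U), -1), Add(40, U)) (Function('m')(U, D) = Mul(Add(40, U), Pow(Add(-22, U), -1)) = Mul(Pow(Add(-22, U), -1), Add(40, U)))
Mul(Function('m')(-30, Function('b')(R)), 434) = Mul(Mul(Pow(Add(-22, -30), -1), Add(40, -30)), 434) = Mul(Mul(Pow(-52, -1), 10), 434) = Mul(Mul(Rational(-1, 52), 10), 434) = Mul(Rational(-5, 26), 434) = Rational(-1085, 13)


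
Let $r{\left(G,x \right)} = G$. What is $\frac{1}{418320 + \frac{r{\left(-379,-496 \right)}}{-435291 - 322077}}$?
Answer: $\frac{757368}{316822182139} \approx 2.3905 \cdot 10^{-6}$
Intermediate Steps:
$\frac{1}{418320 + \frac{r{\left(-379,-496 \right)}}{-435291 - 322077}} = \frac{1}{418320 - \frac{379}{-435291 - 322077}} = \frac{1}{418320 - \frac{379}{-757368}} = \frac{1}{418320 - - \frac{379}{757368}} = \frac{1}{418320 + \frac{379}{757368}} = \frac{1}{\frac{316822182139}{757368}} = \frac{757368}{316822182139}$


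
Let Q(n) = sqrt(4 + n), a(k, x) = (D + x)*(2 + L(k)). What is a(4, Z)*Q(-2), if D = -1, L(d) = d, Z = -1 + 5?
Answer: 18*sqrt(2) ≈ 25.456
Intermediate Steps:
Z = 4
a(k, x) = (-1 + x)*(2 + k)
a(4, Z)*Q(-2) = (-2 - 1*4 + 2*4 + 4*4)*sqrt(4 - 2) = (-2 - 4 + 8 + 16)*sqrt(2) = 18*sqrt(2)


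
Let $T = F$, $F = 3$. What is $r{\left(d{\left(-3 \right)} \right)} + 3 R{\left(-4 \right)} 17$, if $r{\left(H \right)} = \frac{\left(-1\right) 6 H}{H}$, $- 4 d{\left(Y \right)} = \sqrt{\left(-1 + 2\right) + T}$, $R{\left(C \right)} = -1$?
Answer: $-57$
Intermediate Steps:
$T = 3$
$d{\left(Y \right)} = - \frac{1}{2}$ ($d{\left(Y \right)} = - \frac{\sqrt{\left(-1 + 2\right) + 3}}{4} = - \frac{\sqrt{1 + 3}}{4} = - \frac{\sqrt{4}}{4} = \left(- \frac{1}{4}\right) 2 = - \frac{1}{2}$)
$r{\left(H \right)} = -6$ ($r{\left(H \right)} = \frac{\left(-6\right) H}{H} = -6$)
$r{\left(d{\left(-3 \right)} \right)} + 3 R{\left(-4 \right)} 17 = -6 + 3 \left(-1\right) 17 = -6 - 51 = -57$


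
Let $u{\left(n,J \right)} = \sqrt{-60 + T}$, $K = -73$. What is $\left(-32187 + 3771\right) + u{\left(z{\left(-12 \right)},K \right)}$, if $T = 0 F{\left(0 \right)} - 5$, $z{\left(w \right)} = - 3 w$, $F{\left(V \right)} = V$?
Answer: $-28416 + i \sqrt{65} \approx -28416.0 + 8.0623 i$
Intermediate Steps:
$T = -5$ ($T = 0 \cdot 0 - 5 = 0 - 5 = -5$)
$u{\left(n,J \right)} = i \sqrt{65}$ ($u{\left(n,J \right)} = \sqrt{-60 - 5} = \sqrt{-65} = i \sqrt{65}$)
$\left(-32187 + 3771\right) + u{\left(z{\left(-12 \right)},K \right)} = \left(-32187 + 3771\right) + i \sqrt{65} = -28416 + i \sqrt{65}$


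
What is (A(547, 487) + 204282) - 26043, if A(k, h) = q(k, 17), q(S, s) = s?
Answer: 178256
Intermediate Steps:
A(k, h) = 17
(A(547, 487) + 204282) - 26043 = (17 + 204282) - 26043 = 204299 - 26043 = 178256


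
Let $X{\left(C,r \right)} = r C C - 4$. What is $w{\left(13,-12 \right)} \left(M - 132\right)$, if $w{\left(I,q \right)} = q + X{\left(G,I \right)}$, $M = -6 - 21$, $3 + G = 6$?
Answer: $-16059$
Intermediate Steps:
$G = 3$ ($G = -3 + 6 = 3$)
$M = -27$ ($M = -6 - 21 = -27$)
$X{\left(C,r \right)} = -4 + r C^{2}$ ($X{\left(C,r \right)} = C r C - 4 = r C^{2} - 4 = -4 + r C^{2}$)
$w{\left(I,q \right)} = -4 + q + 9 I$ ($w{\left(I,q \right)} = q + \left(-4 + I 3^{2}\right) = q + \left(-4 + I 9\right) = q + \left(-4 + 9 I\right) = -4 + q + 9 I$)
$w{\left(13,-12 \right)} \left(M - 132\right) = \left(-4 - 12 + 9 \cdot 13\right) \left(-27 - 132\right) = \left(-4 - 12 + 117\right) \left(-159\right) = 101 \left(-159\right) = -16059$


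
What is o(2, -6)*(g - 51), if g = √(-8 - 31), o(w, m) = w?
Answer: -102 + 2*I*√39 ≈ -102.0 + 12.49*I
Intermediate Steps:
g = I*√39 (g = √(-39) = I*√39 ≈ 6.245*I)
o(2, -6)*(g - 51) = 2*(I*√39 - 51) = 2*(-51 + I*√39) = -102 + 2*I*√39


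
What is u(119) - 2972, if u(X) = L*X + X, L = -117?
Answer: -16776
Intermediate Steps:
u(X) = -116*X (u(X) = -117*X + X = -116*X)
u(119) - 2972 = -116*119 - 2972 = -13804 - 2972 = -16776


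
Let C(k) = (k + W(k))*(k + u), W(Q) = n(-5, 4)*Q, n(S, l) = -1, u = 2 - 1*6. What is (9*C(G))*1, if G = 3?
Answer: 0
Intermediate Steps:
u = -4 (u = 2 - 6 = -4)
W(Q) = -Q
C(k) = 0 (C(k) = (k - k)*(k - 4) = 0*(-4 + k) = 0)
(9*C(G))*1 = (9*0)*1 = 0*1 = 0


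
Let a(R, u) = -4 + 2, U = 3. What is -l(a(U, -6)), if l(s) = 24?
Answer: -24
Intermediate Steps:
a(R, u) = -2
-l(a(U, -6)) = -1*24 = -24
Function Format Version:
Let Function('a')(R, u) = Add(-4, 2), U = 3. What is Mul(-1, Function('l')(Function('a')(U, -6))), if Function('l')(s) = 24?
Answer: -24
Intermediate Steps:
Function('a')(R, u) = -2
Mul(-1, Function('l')(Function('a')(U, -6))) = Mul(-1, 24) = -24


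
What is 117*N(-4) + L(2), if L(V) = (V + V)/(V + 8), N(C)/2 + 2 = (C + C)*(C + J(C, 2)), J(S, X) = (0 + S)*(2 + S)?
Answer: -39778/5 ≈ -7955.6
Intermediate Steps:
J(S, X) = S*(2 + S)
N(C) = -4 + 4*C*(C + C*(2 + C)) (N(C) = -4 + 2*((C + C)*(C + C*(2 + C))) = -4 + 2*((2*C)*(C + C*(2 + C))) = -4 + 2*(2*C*(C + C*(2 + C))) = -4 + 4*C*(C + C*(2 + C)))
L(V) = 2*V/(8 + V) (L(V) = (2*V)/(8 + V) = 2*V/(8 + V))
117*N(-4) + L(2) = 117*(-4 + 4*(-4)**3 + 12*(-4)**2) + 2*2/(8 + 2) = 117*(-4 + 4*(-64) + 12*16) + 2*2/10 = 117*(-4 - 256 + 192) + 2*2*(1/10) = 117*(-68) + 2/5 = -7956 + 2/5 = -39778/5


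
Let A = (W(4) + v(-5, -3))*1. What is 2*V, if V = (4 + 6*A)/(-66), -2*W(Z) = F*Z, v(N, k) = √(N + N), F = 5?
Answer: 56/33 - 2*I*√10/11 ≈ 1.697 - 0.57496*I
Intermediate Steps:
v(N, k) = √2*√N (v(N, k) = √(2*N) = √2*√N)
W(Z) = -5*Z/2
A = -10 + I*√10 (A = (-5/2*4 + √2*√(-5))*1 = (-10 + √2*(I*√5))*1 = (-10 + I*√10)*1 = -10 + I*√10 ≈ -10.0 + 3.1623*I)
V = 28/33 - I*√10/11 (V = (4 + 6*(-10 + I*√10))/(-66) = (4 + (-60 + 6*I*√10))*(-1/66) = (-56 + 6*I*√10)*(-1/66) = 28/33 - I*√10/11 ≈ 0.84848 - 0.28748*I)
2*V = 2*(28/33 - I*√10/11) = 56/33 - 2*I*√10/11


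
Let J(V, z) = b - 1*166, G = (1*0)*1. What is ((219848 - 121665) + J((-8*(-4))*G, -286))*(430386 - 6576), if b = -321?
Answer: 41404541760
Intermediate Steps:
G = 0 (G = 0*1 = 0)
J(V, z) = -487 (J(V, z) = -321 - 1*166 = -321 - 166 = -487)
((219848 - 121665) + J((-8*(-4))*G, -286))*(430386 - 6576) = ((219848 - 121665) - 487)*(430386 - 6576) = (98183 - 487)*423810 = 97696*423810 = 41404541760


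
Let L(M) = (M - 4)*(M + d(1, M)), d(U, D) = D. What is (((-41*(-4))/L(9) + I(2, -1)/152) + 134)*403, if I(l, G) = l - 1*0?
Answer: 187216471/3420 ≈ 54742.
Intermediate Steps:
I(l, G) = l (I(l, G) = l + 0 = l)
L(M) = 2*M*(-4 + M) (L(M) = (M - 4)*(M + M) = (-4 + M)*(2*M) = 2*M*(-4 + M))
(((-41*(-4))/L(9) + I(2, -1)/152) + 134)*403 = (((-41*(-4))/((2*9*(-4 + 9))) + 2/152) + 134)*403 = ((164/((2*9*5)) + 2*(1/152)) + 134)*403 = ((164/90 + 1/76) + 134)*403 = ((164*(1/90) + 1/76) + 134)*403 = ((82/45 + 1/76) + 134)*403 = (6277/3420 + 134)*403 = (464557/3420)*403 = 187216471/3420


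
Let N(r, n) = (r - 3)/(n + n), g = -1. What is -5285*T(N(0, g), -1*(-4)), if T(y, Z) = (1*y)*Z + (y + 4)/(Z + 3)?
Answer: -71725/2 ≈ -35863.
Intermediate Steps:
N(r, n) = (-3 + r)/(2*n) (N(r, n) = (-3 + r)/((2*n)) = (-3 + r)*(1/(2*n)) = (-3 + r)/(2*n))
T(y, Z) = Z*y + (4 + y)/(3 + Z) (T(y, Z) = y*Z + (4 + y)/(3 + Z) = Z*y + (4 + y)/(3 + Z))
-5285*T(N(0, g), -1*(-4)) = -5285*(4 + (½)*(-3 + 0)/(-1) + ((½)*(-3 + 0)/(-1))*(-1*(-4))² + 3*(-1*(-4))*((½)*(-3 + 0)/(-1)))/(3 - 1*(-4)) = -5285*(4 + (½)*(-1)*(-3) + ((½)*(-1)*(-3))*4² + 3*4*((½)*(-1)*(-3)))/(3 + 4) = -5285*(4 + 3/2 + (3/2)*16 + 3*4*(3/2))/7 = -755*(4 + 3/2 + 24 + 18) = -755*95/2 = -5285*95/14 = -71725/2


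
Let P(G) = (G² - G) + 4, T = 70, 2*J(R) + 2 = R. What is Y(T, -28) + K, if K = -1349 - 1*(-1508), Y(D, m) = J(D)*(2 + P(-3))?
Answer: 771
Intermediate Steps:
J(R) = -1 + R/2
P(G) = 4 + G² - G
Y(D, m) = -18 + 9*D (Y(D, m) = (-1 + D/2)*(2 + (4 + (-3)² - 1*(-3))) = (-1 + D/2)*(2 + (4 + 9 + 3)) = (-1 + D/2)*(2 + 16) = (-1 + D/2)*18 = -18 + 9*D)
K = 159 (K = -1349 + 1508 = 159)
Y(T, -28) + K = (-18 + 9*70) + 159 = (-18 + 630) + 159 = 612 + 159 = 771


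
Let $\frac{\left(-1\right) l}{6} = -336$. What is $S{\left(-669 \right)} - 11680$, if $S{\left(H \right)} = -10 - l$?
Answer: $-13706$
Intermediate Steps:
$l = 2016$ ($l = \left(-6\right) \left(-336\right) = 2016$)
$S{\left(H \right)} = -2026$ ($S{\left(H \right)} = -10 - 2016 = -2026$)
$S{\left(-669 \right)} - 11680 = -2026 - 11680 = -13706$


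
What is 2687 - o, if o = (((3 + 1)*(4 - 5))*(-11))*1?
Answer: 2643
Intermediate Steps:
o = 44 (o = ((4*(-1))*(-11))*1 = -4*(-11)*1 = 44*1 = 44)
2687 - o = 2687 - 1*44 = 2687 - 44 = 2643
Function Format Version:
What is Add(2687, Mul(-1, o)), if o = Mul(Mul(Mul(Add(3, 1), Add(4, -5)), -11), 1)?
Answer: 2643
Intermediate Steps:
o = 44 (o = Mul(Mul(Mul(4, -1), -11), 1) = Mul(Mul(-4, -11), 1) = Mul(44, 1) = 44)
Add(2687, Mul(-1, o)) = Add(2687, Mul(-1, 44)) = Add(2687, -44) = 2643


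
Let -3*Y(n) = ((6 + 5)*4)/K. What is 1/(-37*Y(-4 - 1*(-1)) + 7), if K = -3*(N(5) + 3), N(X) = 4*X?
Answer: -207/179 ≈ -1.1564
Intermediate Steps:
K = -69 (K = -3*(4*5 + 3) = -3*(20 + 3) = -3*23 = -69)
Y(n) = 44/207 (Y(n) = -(6 + 5)*4/(3*(-69)) = -11*4*(-1)/(3*69) = -44*(-1)/(3*69) = -⅓*(-44/69) = 44/207)
1/(-37*Y(-4 - 1*(-1)) + 7) = 1/(-37*44/207 + 7) = 1/(-1628/207 + 7) = 1/(-179/207) = -207/179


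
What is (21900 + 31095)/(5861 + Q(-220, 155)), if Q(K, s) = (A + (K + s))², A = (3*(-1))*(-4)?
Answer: 3533/578 ≈ 6.1125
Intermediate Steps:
A = 12 (A = -3*(-4) = 12)
Q(K, s) = (12 + K + s)² (Q(K, s) = (12 + (K + s))² = (12 + K + s)²)
(21900 + 31095)/(5861 + Q(-220, 155)) = (21900 + 31095)/(5861 + (12 - 220 + 155)²) = 52995/(5861 + (-53)²) = 52995/(5861 + 2809) = 52995/8670 = 52995*(1/8670) = 3533/578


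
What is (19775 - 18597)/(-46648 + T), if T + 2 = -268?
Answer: -589/23459 ≈ -0.025108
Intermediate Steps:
T = -270 (T = -2 - 268 = -270)
(19775 - 18597)/(-46648 + T) = (19775 - 18597)/(-46648 - 270) = 1178/(-46918) = 1178*(-1/46918) = -589/23459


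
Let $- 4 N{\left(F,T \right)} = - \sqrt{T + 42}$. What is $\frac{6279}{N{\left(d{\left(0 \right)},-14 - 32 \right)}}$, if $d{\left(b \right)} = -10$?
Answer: $- 12558 i \approx - 12558.0 i$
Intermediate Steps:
$N{\left(F,T \right)} = \frac{\sqrt{42 + T}}{4}$ ($N{\left(F,T \right)} = - \frac{\left(-1\right) \sqrt{T + 42}}{4} = - \frac{\left(-1\right) \sqrt{42 + T}}{4} = \frac{\sqrt{42 + T}}{4}$)
$\frac{6279}{N{\left(d{\left(0 \right)},-14 - 32 \right)}} = \frac{6279}{\frac{1}{4} \sqrt{42 - 46}} = \frac{6279}{\frac{1}{4} \sqrt{-4}} = \frac{6279}{\frac{1}{4} \cdot 2 i} = \frac{6279}{\frac{1}{2} i} = 6279 \left(- 2 i\right) = - 12558 i$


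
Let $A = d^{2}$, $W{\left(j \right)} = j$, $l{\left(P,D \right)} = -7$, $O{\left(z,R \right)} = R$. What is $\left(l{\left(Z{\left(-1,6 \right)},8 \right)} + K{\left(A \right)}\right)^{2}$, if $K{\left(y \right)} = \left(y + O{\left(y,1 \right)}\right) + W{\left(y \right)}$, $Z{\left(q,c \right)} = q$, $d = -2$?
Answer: $4$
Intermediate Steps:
$A = 4$ ($A = \left(-2\right)^{2} = 4$)
$K{\left(y \right)} = 1 + 2 y$ ($K{\left(y \right)} = \left(y + 1\right) + y = \left(1 + y\right) + y = 1 + 2 y$)
$\left(l{\left(Z{\left(-1,6 \right)},8 \right)} + K{\left(A \right)}\right)^{2} = \left(-7 + \left(1 + 2 \cdot 4\right)\right)^{2} = \left(-7 + \left(1 + 8\right)\right)^{2} = \left(-7 + 9\right)^{2} = 2^{2} = 4$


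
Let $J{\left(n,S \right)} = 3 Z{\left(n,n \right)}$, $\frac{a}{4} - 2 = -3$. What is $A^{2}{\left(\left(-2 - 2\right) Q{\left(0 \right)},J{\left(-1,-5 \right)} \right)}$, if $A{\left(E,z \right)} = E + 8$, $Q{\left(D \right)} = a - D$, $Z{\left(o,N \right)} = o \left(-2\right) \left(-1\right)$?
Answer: $576$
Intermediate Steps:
$a = -4$ ($a = 8 + 4 \left(-3\right) = 8 - 12 = -4$)
$Z{\left(o,N \right)} = 2 o$ ($Z{\left(o,N \right)} = - 2 o \left(-1\right) = 2 o$)
$J{\left(n,S \right)} = 6 n$ ($J{\left(n,S \right)} = 3 \cdot 2 n = 6 n$)
$Q{\left(D \right)} = -4 - D$
$A{\left(E,z \right)} = 8 + E$
$A^{2}{\left(\left(-2 - 2\right) Q{\left(0 \right)},J{\left(-1,-5 \right)} \right)} = \left(8 + \left(-2 - 2\right) \left(-4 - 0\right)\right)^{2} = \left(8 - 4 \left(-4 + 0\right)\right)^{2} = \left(8 - -16\right)^{2} = \left(8 + 16\right)^{2} = 24^{2} = 576$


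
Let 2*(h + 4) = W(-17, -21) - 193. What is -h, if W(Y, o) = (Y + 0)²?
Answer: -44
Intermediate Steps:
W(Y, o) = Y²
h = 44 (h = -4 + ((-17)² - 193)/2 = -4 + (289 - 193)/2 = -4 + (½)*96 = -4 + 48 = 44)
-h = -1*44 = -44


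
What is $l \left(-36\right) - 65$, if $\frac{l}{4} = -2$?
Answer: $223$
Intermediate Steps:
$l = -8$ ($l = 4 \left(-2\right) = -8$)
$l \left(-36\right) - 65 = \left(-8\right) \left(-36\right) - 65 = 288 - 65 = 223$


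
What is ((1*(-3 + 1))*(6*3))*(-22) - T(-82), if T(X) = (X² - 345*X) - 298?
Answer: -33924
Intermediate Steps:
T(X) = -298 + X² - 345*X
((1*(-3 + 1))*(6*3))*(-22) - T(-82) = ((1*(-3 + 1))*(6*3))*(-22) - (-298 + (-82)² - 345*(-82)) = ((1*(-2))*18)*(-22) - (-298 + 6724 + 28290) = -2*18*(-22) - 1*34716 = -36*(-22) - 34716 = 792 - 34716 = -33924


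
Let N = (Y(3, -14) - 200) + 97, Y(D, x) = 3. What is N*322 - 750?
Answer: -32950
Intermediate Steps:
N = -100 (N = (3 - 200) + 97 = -197 + 97 = -100)
N*322 - 750 = -100*322 - 750 = -32200 - 750 = -32950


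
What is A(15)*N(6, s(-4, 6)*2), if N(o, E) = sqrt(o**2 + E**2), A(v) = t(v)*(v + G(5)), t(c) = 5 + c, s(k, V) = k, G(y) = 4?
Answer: 3800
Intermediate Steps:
A(v) = (4 + v)*(5 + v) (A(v) = (5 + v)*(v + 4) = (5 + v)*(4 + v) = (4 + v)*(5 + v))
N(o, E) = sqrt(E**2 + o**2)
A(15)*N(6, s(-4, 6)*2) = ((4 + 15)*(5 + 15))*sqrt((-4*2)**2 + 6**2) = (19*20)*sqrt((-8)**2 + 36) = 380*sqrt(64 + 36) = 380*sqrt(100) = 380*10 = 3800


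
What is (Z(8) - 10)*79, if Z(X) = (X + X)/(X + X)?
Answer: -711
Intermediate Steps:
Z(X) = 1 (Z(X) = (2*X)/((2*X)) = (2*X)*(1/(2*X)) = 1)
(Z(8) - 10)*79 = (1 - 10)*79 = -9*79 = -711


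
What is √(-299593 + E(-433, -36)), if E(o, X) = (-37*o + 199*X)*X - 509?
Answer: I*√618954 ≈ 786.74*I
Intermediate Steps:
E(o, X) = -509 + X*(-37*o + 199*X) (E(o, X) = X*(-37*o + 199*X) - 509 = -509 + X*(-37*o + 199*X))
√(-299593 + E(-433, -36)) = √(-299593 + (-509 + 199*(-36)² - 37*(-36)*(-433))) = √(-299593 + (-509 + 199*1296 - 576756)) = √(-299593 + (-509 + 257904 - 576756)) = √(-299593 - 319361) = √(-618954) = I*√618954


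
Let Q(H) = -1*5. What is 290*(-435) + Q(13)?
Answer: -126155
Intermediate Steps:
Q(H) = -5
290*(-435) + Q(13) = 290*(-435) - 5 = -126150 - 5 = -126155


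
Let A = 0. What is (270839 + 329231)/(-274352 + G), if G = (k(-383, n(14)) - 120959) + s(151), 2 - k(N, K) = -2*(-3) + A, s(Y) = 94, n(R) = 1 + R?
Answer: -600070/395221 ≈ -1.5183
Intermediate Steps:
k(N, K) = -4 (k(N, K) = 2 - (-2*(-3) + 0) = 2 - (6 + 0) = 2 - 1*6 = 2 - 6 = -4)
G = -120869 (G = (-4 - 120959) + 94 = -120963 + 94 = -120869)
(270839 + 329231)/(-274352 + G) = (270839 + 329231)/(-274352 - 120869) = 600070/(-395221) = 600070*(-1/395221) = -600070/395221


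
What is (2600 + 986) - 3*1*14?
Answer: 3544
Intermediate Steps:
(2600 + 986) - 3*1*14 = 3586 - 3*14 = 3586 - 42 = 3544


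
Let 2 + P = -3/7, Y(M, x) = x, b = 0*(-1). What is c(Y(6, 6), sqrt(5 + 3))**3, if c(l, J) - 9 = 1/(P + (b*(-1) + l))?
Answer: 12487168/15625 ≈ 799.18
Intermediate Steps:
b = 0
P = -17/7 (P = -2 - 3/7 = -17/7 ≈ -2.4286)
c(l, J) = 9 + 1/(-17/7 + l) (c(l, J) = 9 + 1/(-17/7 + (0*(-1) + l)) = 9 + 1/(-17/7 + (0 + l)) = 9 + 1/(-17/7 + l))
c(Y(6, 6), sqrt(5 + 3))**3 = ((-146 + 63*6)/(-17 + 7*6))**3 = ((-146 + 378)/(-17 + 42))**3 = (232/25)**3 = 12487168/15625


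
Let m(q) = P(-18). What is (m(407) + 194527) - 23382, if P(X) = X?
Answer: 171127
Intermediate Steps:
m(q) = -18
(m(407) + 194527) - 23382 = (-18 + 194527) - 23382 = 194509 - 23382 = 171127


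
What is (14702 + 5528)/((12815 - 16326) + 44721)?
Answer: 2023/4121 ≈ 0.49090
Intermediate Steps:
(14702 + 5528)/((12815 - 16326) + 44721) = 20230/(-3511 + 44721) = 20230/41210 = 20230*(1/41210) = 2023/4121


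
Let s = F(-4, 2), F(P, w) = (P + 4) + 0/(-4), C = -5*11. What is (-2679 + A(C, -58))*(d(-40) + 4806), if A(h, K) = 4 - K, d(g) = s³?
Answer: -12577302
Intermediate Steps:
C = -55
F(P, w) = 4 + P (F(P, w) = (4 + P) + 0*(-¼) = (4 + P) + 0 = 4 + P)
s = 0 (s = 4 - 4 = 0)
d(g) = 0 (d(g) = 0³ = 0)
(-2679 + A(C, -58))*(d(-40) + 4806) = (-2679 + (4 - 1*(-58)))*(0 + 4806) = (-2679 + (4 + 58))*4806 = (-2679 + 62)*4806 = -2617*4806 = -12577302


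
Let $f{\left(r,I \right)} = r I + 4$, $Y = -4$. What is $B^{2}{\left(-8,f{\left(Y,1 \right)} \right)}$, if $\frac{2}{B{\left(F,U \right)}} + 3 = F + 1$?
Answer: $\frac{1}{25} \approx 0.04$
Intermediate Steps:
$f{\left(r,I \right)} = 4 + I r$ ($f{\left(r,I \right)} = I r + 4 = 4 + I r$)
$B{\left(F,U \right)} = \frac{2}{-2 + F}$ ($B{\left(F,U \right)} = \frac{2}{-3 + \left(F + 1\right)} = \frac{2}{-3 + \left(1 + F\right)} = \frac{2}{-2 + F}$)
$B^{2}{\left(-8,f{\left(Y,1 \right)} \right)} = \left(\frac{2}{-2 - 8}\right)^{2} = \left(\frac{2}{-10}\right)^{2} = \left(2 \left(- \frac{1}{10}\right)\right)^{2} = \left(- \frac{1}{5}\right)^{2} = \frac{1}{25}$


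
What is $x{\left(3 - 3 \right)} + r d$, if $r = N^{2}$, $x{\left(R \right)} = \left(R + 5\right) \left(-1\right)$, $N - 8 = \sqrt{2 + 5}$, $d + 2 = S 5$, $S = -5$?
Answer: $-1922 - 432 \sqrt{7} \approx -3065.0$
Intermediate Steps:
$d = -27$ ($d = -2 - 25 = -27$)
$N = 8 + \sqrt{7}$ ($N = 8 + \sqrt{2 + 5} = 8 + \sqrt{7} \approx 10.646$)
$x{\left(R \right)} = -5 - R$ ($x{\left(R \right)} = \left(5 + R\right) \left(-1\right) = -5 - R$)
$r = \left(8 + \sqrt{7}\right)^{2} \approx 113.33$
$x{\left(3 - 3 \right)} + r d = \left(-5 - \left(3 - 3\right)\right) + \left(8 + \sqrt{7}\right)^{2} \left(-27\right) = \left(-5 - \left(3 - 3\right)\right) - 27 \left(8 + \sqrt{7}\right)^{2} = \left(-5 - 0\right) - 27 \left(8 + \sqrt{7}\right)^{2} = \left(-5 + 0\right) - 27 \left(8 + \sqrt{7}\right)^{2} = -5 - 27 \left(8 + \sqrt{7}\right)^{2}$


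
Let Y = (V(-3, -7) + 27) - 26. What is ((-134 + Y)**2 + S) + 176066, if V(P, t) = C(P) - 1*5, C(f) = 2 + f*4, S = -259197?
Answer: -61227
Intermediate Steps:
C(f) = 2 + 4*f
V(P, t) = -3 + 4*P (V(P, t) = (2 + 4*P) - 1*5 = (2 + 4*P) - 5 = -3 + 4*P)
Y = -14 (Y = ((-3 + 4*(-3)) + 27) - 26 = ((-3 - 12) + 27) - 26 = (-15 + 27) - 26 = 12 - 26 = -14)
((-134 + Y)**2 + S) + 176066 = ((-134 - 14)**2 - 259197) + 176066 = ((-148)**2 - 259197) + 176066 = (21904 - 259197) + 176066 = -237293 + 176066 = -61227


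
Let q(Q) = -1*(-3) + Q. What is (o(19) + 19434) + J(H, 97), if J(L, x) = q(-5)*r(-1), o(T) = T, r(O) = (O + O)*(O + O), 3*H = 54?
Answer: 19445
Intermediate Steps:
H = 18 (H = (1/3)*54 = 18)
r(O) = 4*O**2 (r(O) = (2*O)*(2*O) = 4*O**2)
q(Q) = 3 + Q
J(L, x) = -8 (J(L, x) = (3 - 5)*(4*(-1)**2) = -8)
(o(19) + 19434) + J(H, 97) = (19 + 19434) - 8 = 19453 - 8 = 19445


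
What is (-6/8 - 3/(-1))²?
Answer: 81/16 ≈ 5.0625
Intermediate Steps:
(-6/8 - 3/(-1))² = (-6*⅛ - 3*(-1))² = (-¾ + 3)² = (9/4)² = 81/16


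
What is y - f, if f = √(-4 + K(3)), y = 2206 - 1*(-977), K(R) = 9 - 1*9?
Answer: 3183 - 2*I ≈ 3183.0 - 2.0*I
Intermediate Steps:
K(R) = 0 (K(R) = 9 - 9 = 0)
y = 3183 (y = 2206 + 977 = 3183)
f = 2*I (f = √(-4 + 0) = √(-4) = 2*I ≈ 2.0*I)
y - f = 3183 - 2*I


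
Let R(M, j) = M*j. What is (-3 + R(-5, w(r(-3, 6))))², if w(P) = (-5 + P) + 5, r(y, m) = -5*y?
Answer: 6084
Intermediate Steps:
w(P) = P
(-3 + R(-5, w(r(-3, 6))))² = (-3 - (-25)*(-3))² = (-3 - 5*15)² = (-3 - 75)² = (-78)² = 6084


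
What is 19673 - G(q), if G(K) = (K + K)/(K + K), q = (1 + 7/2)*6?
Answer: 19672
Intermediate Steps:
q = 27 (q = (1 + 7*(½))*6 = (1 + 7/2)*6 = (9/2)*6 = 27)
G(K) = 1 (G(K) = (2*K)/((2*K)) = (2*K)*(1/(2*K)) = 1)
19673 - G(q) = 19673 - 1*1 = 19673 - 1 = 19672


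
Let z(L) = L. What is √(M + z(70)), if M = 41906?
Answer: 6*√1166 ≈ 204.88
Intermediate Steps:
√(M + z(70)) = √(41906 + 70) = √41976 = 6*√1166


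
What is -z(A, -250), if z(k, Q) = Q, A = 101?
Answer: 250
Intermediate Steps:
-z(A, -250) = -1*(-250) = 250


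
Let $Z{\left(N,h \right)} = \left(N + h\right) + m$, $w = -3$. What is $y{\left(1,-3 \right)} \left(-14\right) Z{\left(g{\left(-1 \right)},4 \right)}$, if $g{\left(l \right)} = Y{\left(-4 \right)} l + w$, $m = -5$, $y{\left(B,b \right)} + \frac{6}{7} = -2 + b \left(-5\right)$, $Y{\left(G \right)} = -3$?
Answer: $170$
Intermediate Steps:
$y{\left(B,b \right)} = - \frac{20}{7} - 5 b$ ($y{\left(B,b \right)} = - \frac{6}{7} + \left(-2 + b \left(-5\right)\right) = - \frac{6}{7} - \left(2 + 5 b\right) = - \frac{20}{7} - 5 b$)
$g{\left(l \right)} = -3 - 3 l$ ($g{\left(l \right)} = - 3 l - 3 = -3 - 3 l$)
$Z{\left(N,h \right)} = -5 + N + h$ ($Z{\left(N,h \right)} = \left(N + h\right) - 5 = -5 + N + h$)
$y{\left(1,-3 \right)} \left(-14\right) Z{\left(g{\left(-1 \right)},4 \right)} = \left(- \frac{20}{7} - -15\right) \left(-14\right) \left(-5 - 0 + 4\right) = \left(- \frac{20}{7} + 15\right) \left(-14\right) \left(-5 + \left(-3 + 3\right) + 4\right) = \frac{85}{7} \left(-14\right) \left(-5 + 0 + 4\right) = \left(-170\right) \left(-1\right) = 170$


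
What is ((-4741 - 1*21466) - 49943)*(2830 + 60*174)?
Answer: -1010510500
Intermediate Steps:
((-4741 - 1*21466) - 49943)*(2830 + 60*174) = ((-4741 - 21466) - 49943)*(2830 + 10440) = (-26207 - 49943)*13270 = -76150*13270 = -1010510500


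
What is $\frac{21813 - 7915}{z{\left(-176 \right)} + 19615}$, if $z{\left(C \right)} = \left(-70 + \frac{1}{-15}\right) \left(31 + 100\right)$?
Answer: $\frac{104235}{78272} \approx 1.3317$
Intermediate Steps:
$z{\left(C \right)} = - \frac{137681}{15}$ ($z{\left(C \right)} = \left(-70 - \frac{1}{15}\right) 131 = \left(- \frac{1051}{15}\right) 131 = - \frac{137681}{15}$)
$\frac{21813 - 7915}{z{\left(-176 \right)} + 19615} = \frac{21813 - 7915}{- \frac{137681}{15} + 19615} = \frac{13898}{\frac{156544}{15}} = 13898 \cdot \frac{15}{156544} = \frac{104235}{78272}$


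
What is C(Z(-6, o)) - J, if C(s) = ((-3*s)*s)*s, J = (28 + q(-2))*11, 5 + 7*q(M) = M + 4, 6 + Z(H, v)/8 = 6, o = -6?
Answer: -2123/7 ≈ -303.29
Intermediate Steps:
Z(H, v) = 0 (Z(H, v) = -48 + 8*6 = -48 + 48 = 0)
q(M) = -1/7 + M/7 (q(M) = -5/7 + (M + 4)/7 = -5/7 + (4 + M)/7 = -5/7 + (4/7 + M/7) = -1/7 + M/7)
J = 2123/7 (J = (28 + (-1/7 + (1/7)*(-2)))*11 = (28 + (-1/7 - 2/7))*11 = (28 - 3/7)*11 = (193/7)*11 = 2123/7 ≈ 303.29)
C(s) = -3*s**3 (C(s) = (-3*s**2)*s = -3*s**3)
C(Z(-6, o)) - J = -3*0**3 - 1*2123/7 = -3*0 - 2123/7 = 0 - 2123/7 = -2123/7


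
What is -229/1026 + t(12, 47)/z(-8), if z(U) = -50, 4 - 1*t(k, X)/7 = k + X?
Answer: 19178/2565 ≈ 7.4768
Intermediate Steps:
t(k, X) = 28 - 7*X - 7*k (t(k, X) = 28 - 7*(k + X) = 28 - 7*(X + k) = 28 + (-7*X - 7*k) = 28 - 7*X - 7*k)
-229/1026 + t(12, 47)/z(-8) = -229/1026 + (28 - 7*47 - 7*12)/(-50) = -229*1/1026 + (28 - 329 - 84)*(-1/50) = -229/1026 - 385*(-1/50) = -229/1026 + 77/10 = 19178/2565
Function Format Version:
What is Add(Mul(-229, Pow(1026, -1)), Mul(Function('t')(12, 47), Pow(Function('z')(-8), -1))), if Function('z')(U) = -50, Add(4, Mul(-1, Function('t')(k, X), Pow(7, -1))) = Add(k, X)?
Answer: Rational(19178, 2565) ≈ 7.4768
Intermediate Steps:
Function('t')(k, X) = Add(28, Mul(-7, X), Mul(-7, k)) (Function('t')(k, X) = Add(28, Mul(-7, Add(k, X))) = Add(28, Mul(-7, Add(X, k))) = Add(28, Add(Mul(-7, X), Mul(-7, k))) = Add(28, Mul(-7, X), Mul(-7, k)))
Add(Mul(-229, Pow(1026, -1)), Mul(Function('t')(12, 47), Pow(Function('z')(-8), -1))) = Add(Mul(-229, Pow(1026, -1)), Mul(Add(28, Mul(-7, 47), Mul(-7, 12)), Pow(-50, -1))) = Add(Mul(-229, Rational(1, 1026)), Mul(Add(28, -329, -84), Rational(-1, 50))) = Add(Rational(-229, 1026), Mul(-385, Rational(-1, 50))) = Add(Rational(-229, 1026), Rational(77, 10)) = Rational(19178, 2565)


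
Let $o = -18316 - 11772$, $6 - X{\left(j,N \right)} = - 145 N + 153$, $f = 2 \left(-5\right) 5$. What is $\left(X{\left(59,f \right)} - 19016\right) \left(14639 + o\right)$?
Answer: $408054437$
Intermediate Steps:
$f = -50$ ($f = \left(-10\right) 5 = -50$)
$X{\left(j,N \right)} = -147 + 145 N$ ($X{\left(j,N \right)} = 6 - \left(- 145 N + 153\right) = 6 - \left(153 - 145 N\right) = 6 + \left(-153 + 145 N\right) = -147 + 145 N$)
$o = -30088$ ($o = -18316 - 11772 = -30088$)
$\left(X{\left(59,f \right)} - 19016\right) \left(14639 + o\right) = \left(\left(-147 + 145 \left(-50\right)\right) - 19016\right) \left(14639 - 30088\right) = \left(\left(-147 - 7250\right) - 19016\right) \left(-15449\right) = \left(-7397 - 19016\right) \left(-15449\right) = \left(-26413\right) \left(-15449\right) = 408054437$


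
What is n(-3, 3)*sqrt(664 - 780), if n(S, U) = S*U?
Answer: -18*I*sqrt(29) ≈ -96.933*I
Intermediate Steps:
n(-3, 3)*sqrt(664 - 780) = (-3*3)*sqrt(664 - 780) = -18*I*sqrt(29)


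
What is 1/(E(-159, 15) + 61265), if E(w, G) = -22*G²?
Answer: 1/56315 ≈ 1.7757e-5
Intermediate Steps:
1/(E(-159, 15) + 61265) = 1/(-22*15² + 61265) = 1/(-22*225 + 61265) = 1/(-4950 + 61265) = 1/56315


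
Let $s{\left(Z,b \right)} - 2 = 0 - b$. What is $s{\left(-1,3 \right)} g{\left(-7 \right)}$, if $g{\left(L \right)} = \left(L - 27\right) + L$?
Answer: $41$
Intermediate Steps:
$s{\left(Z,b \right)} = 2 - b$ ($s{\left(Z,b \right)} = 2 + \left(0 - b\right) = 2 - b$)
$g{\left(L \right)} = -27 + 2 L$ ($g{\left(L \right)} = \left(-27 + L\right) + L = -27 + 2 L$)
$s{\left(-1,3 \right)} g{\left(-7 \right)} = \left(2 - 3\right) \left(-27 + 2 \left(-7\right)\right) = \left(2 - 3\right) \left(-27 - 14\right) = \left(-1\right) \left(-41\right) = 41$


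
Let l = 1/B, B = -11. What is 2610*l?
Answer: -2610/11 ≈ -237.27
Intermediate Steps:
l = -1/11 (l = 1/(-11) = -1/11 ≈ -0.090909)
2610*l = 2610*(-1/11) = -2610/11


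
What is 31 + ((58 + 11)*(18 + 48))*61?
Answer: 277825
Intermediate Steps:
31 + ((58 + 11)*(18 + 48))*61 = 31 + (69*66)*61 = 31 + 4554*61 = 31 + 277794 = 277825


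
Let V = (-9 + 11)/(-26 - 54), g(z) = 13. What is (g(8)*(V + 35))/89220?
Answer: 18187/3568800 ≈ 0.0050961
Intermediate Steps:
V = -1/40 (V = 2/(-80) = 2*(-1/80) = -1/40 ≈ -0.025000)
(g(8)*(V + 35))/89220 = (13*(-1/40 + 35))/89220 = (13*(1399/40))*(1/89220) = (18187/40)*(1/89220) = 18187/3568800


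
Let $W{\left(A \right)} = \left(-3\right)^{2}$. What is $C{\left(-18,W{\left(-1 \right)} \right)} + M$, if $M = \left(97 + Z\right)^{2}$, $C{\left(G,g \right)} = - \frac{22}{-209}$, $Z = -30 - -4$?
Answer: $\frac{95781}{19} \approx 5041.1$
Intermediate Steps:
$W{\left(A \right)} = 9$
$Z = -26$ ($Z = -30 + 4 = -26$)
$C{\left(G,g \right)} = \frac{2}{19}$ ($C{\left(G,g \right)} = \left(-22\right) \left(- \frac{1}{209}\right) = \frac{2}{19}$)
$M = 5041$ ($M = \left(97 - 26\right)^{2} = 71^{2} = 5041$)
$C{\left(-18,W{\left(-1 \right)} \right)} + M = \frac{2}{19} + 5041 = \frac{95781}{19}$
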